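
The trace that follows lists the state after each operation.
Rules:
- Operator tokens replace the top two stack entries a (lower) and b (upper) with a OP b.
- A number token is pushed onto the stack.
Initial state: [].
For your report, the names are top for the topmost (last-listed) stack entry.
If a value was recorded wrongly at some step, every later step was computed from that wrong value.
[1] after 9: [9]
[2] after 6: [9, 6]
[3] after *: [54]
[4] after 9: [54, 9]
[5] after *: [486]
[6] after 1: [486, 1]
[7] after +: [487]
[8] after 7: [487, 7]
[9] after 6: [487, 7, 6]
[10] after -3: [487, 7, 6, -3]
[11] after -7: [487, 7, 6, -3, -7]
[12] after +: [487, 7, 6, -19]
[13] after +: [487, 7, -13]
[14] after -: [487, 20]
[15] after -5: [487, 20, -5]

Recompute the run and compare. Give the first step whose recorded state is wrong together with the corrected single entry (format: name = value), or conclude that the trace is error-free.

step 12, top = -10

Recomputing the run from the initial state:
step 1: [9]
step 2: [9, 6]
step 3: [54]
step 4: [54, 9]
step 5: [486]
step 6: [486, 1]
step 7: [487]
step 8: [487, 7]
step 9: [487, 7, 6]
step 10: [487, 7, 6, -3]
step 11: [487, 7, 6, -3, -7]
step 12: [487, 7, 6, -10]
step 13: [487, 7, -4]
step 14: [487, 11]
step 15: [487, 11, -5]
The first disagreement with the trace is at step 12, where the value should be top = -10.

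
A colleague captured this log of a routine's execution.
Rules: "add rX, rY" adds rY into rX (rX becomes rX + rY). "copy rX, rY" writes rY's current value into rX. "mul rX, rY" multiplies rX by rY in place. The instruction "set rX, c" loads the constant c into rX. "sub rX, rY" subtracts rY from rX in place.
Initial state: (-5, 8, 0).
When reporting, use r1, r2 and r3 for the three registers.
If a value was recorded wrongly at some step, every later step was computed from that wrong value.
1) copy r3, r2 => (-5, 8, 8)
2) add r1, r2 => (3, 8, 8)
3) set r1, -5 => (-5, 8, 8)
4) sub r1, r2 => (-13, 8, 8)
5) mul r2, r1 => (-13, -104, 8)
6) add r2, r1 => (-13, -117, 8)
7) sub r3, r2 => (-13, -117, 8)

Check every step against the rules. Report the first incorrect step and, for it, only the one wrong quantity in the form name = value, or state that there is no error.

step 7, r3 = 125

Recomputing the run from the initial state:
step 1: r1 = -5, r2 = 8, r3 = 8
step 2: r1 = 3, r2 = 8, r3 = 8
step 3: r1 = -5, r2 = 8, r3 = 8
step 4: r1 = -13, r2 = 8, r3 = 8
step 5: r1 = -13, r2 = -104, r3 = 8
step 6: r1 = -13, r2 = -117, r3 = 8
step 7: r1 = -13, r2 = -117, r3 = 125
The first disagreement with the log is at step 7, where the value should be r3 = 125.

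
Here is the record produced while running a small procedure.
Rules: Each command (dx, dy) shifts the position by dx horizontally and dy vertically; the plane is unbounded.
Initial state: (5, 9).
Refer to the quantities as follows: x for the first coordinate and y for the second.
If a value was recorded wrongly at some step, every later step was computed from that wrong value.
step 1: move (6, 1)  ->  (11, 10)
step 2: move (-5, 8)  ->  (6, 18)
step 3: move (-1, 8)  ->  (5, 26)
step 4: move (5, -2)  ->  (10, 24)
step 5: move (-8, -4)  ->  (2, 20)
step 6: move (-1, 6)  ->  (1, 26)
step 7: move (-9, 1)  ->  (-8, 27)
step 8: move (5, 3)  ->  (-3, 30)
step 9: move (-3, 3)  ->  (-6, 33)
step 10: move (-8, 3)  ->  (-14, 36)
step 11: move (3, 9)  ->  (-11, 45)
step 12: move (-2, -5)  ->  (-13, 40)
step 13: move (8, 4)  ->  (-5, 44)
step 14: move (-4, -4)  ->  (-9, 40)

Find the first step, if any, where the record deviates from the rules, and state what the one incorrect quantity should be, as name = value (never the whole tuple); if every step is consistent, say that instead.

no error

Step 1: x = 5 + (6) = 11, y = 9 + (1) = 10 — checks out.
Step 2: x = 11 + (-5) = 6, y = 10 + (8) = 18 — checks out.
Step 3: x = 6 + (-1) = 5, y = 18 + (8) = 26 — checks out.
Step 4: x = 5 + (5) = 10, y = 26 + (-2) = 24 — checks out.
Step 5: x = 10 + (-8) = 2, y = 24 + (-4) = 20 — matches.
Step 6: x = 2 + (-1) = 1, y = 20 + (6) = 26 — verified.
Step 7: x = 1 + (-9) = -8, y = 26 + (1) = 27 — same as recorded.
Step 8: x = -8 + (5) = -3, y = 27 + (3) = 30 — no discrepancy.
Step 9: x = -3 + (-3) = -6, y = 30 + (3) = 33 — verified.
Step 10: x = -6 + (-8) = -14, y = 33 + (3) = 36 — agrees with the record.
Step 11: x = -14 + (3) = -11, y = 36 + (9) = 45 — in agreement.
Step 12: x = -11 + (-2) = -13, y = 45 + (-5) = 40 — in agreement.
Step 13: x = -13 + (8) = -5, y = 40 + (4) = 44 — confirmed correct.
Step 14: x = -5 + (-4) = -9, y = 44 + (-4) = 40 — confirmed correct.
No step deviates from the rules.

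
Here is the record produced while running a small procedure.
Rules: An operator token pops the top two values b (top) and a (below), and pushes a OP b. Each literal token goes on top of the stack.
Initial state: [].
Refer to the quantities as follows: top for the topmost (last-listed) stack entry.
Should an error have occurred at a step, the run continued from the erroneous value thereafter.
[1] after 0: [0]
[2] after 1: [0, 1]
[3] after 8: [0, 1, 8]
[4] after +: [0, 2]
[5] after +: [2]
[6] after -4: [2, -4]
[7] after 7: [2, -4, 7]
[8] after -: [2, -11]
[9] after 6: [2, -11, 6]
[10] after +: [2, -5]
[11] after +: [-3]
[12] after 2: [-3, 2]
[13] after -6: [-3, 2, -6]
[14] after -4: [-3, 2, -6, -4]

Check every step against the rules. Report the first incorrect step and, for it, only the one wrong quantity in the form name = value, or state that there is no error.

step 4, top = 9

1. push 0: top = 0 (same as recorded)
2. push 1: top = 1 (exactly as logged)
3. push 8: top = 8 (in agreement)
4. 1 + 8 = 9 (the recorded entry deviates here)
Conclusion: step 4 carries the first error; the entry should be top = 9.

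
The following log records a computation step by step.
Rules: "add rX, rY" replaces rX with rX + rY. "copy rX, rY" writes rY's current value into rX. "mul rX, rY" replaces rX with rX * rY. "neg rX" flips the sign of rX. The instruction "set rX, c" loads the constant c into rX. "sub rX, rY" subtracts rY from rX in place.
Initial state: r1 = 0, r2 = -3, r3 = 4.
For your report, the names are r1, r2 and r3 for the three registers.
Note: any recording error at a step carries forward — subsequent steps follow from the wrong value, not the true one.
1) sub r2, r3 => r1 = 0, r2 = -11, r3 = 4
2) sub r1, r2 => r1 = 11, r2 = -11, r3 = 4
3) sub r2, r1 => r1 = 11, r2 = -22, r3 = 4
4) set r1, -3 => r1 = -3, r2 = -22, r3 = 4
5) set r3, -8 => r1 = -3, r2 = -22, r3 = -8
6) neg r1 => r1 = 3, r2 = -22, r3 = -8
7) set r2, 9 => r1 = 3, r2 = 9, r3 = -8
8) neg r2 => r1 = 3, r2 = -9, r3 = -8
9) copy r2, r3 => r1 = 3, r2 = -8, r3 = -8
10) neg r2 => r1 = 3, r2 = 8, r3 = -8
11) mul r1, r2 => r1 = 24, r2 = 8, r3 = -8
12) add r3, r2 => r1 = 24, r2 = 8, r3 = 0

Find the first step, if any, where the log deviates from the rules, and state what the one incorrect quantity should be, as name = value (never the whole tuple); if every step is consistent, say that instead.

step 1, r2 = -7

Recomputing the run from the initial state:
step 1: r1 = 0, r2 = -7, r3 = 4
step 2: r1 = 7, r2 = -7, r3 = 4
step 3: r1 = 7, r2 = -14, r3 = 4
step 4: r1 = -3, r2 = -14, r3 = 4
step 5: r1 = -3, r2 = -14, r3 = -8
step 6: r1 = 3, r2 = -14, r3 = -8
step 7: r1 = 3, r2 = 9, r3 = -8
step 8: r1 = 3, r2 = -9, r3 = -8
step 9: r1 = 3, r2 = -8, r3 = -8
step 10: r1 = 3, r2 = 8, r3 = -8
step 11: r1 = 24, r2 = 8, r3 = -8
step 12: r1 = 24, r2 = 8, r3 = 0
The first disagreement with the log is at step 1, where the value should be r2 = -7.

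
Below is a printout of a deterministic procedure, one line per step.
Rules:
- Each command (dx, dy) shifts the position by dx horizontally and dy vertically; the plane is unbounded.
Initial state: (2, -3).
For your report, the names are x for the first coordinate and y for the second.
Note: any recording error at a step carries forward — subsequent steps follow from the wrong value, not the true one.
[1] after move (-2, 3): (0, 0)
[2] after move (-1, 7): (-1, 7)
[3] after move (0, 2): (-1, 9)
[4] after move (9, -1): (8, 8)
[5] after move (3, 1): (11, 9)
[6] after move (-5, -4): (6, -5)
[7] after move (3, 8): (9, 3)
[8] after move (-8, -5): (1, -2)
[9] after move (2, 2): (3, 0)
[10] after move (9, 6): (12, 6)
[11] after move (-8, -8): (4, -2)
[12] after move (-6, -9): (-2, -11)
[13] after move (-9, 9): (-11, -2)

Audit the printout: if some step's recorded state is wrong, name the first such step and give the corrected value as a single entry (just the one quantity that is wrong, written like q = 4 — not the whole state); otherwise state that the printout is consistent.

step 6, y = 5

1. x = 2 + (-2) = 0, y = -3 + (3) = 0 (confirmed correct)
2. x = 0 + (-1) = -1, y = 0 + (7) = 7 (exactly as logged)
3. x = -1 + (0) = -1, y = 7 + (2) = 9 (matches)
4. x = -1 + (9) = 8, y = 9 + (-1) = 8 (verified)
5. x = 8 + (3) = 11, y = 8 + (1) = 9 (agrees with the printout)
6. x = 11 + (-5) = 6, y = 9 + (-4) = 5 (not what was recorded)
First incorrect step: 6; the correct value is y = 5.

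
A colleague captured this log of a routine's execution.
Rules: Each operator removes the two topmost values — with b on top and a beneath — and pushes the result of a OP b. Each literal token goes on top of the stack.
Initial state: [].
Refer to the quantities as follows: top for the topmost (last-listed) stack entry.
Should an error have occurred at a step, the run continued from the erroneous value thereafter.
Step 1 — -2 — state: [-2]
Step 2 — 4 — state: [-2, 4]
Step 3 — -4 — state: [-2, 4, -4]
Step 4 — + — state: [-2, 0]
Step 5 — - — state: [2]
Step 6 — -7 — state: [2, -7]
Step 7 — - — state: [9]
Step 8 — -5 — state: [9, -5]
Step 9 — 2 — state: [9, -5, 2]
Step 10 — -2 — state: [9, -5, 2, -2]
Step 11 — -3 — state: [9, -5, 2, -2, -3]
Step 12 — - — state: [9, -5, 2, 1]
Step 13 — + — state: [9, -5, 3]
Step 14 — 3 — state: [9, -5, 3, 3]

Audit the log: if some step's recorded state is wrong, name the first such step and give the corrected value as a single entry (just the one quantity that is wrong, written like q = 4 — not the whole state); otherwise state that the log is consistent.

step 5, top = -2

Recomputing the run from the initial state:
step 1: [-2]
step 2: [-2, 4]
step 3: [-2, 4, -4]
step 4: [-2, 0]
step 5: [-2]
step 6: [-2, -7]
step 7: [5]
step 8: [5, -5]
step 9: [5, -5, 2]
step 10: [5, -5, 2, -2]
step 11: [5, -5, 2, -2, -3]
step 12: [5, -5, 2, 1]
step 13: [5, -5, 3]
step 14: [5, -5, 3, 3]
The first disagreement with the log is at step 5, where the value should be top = -2.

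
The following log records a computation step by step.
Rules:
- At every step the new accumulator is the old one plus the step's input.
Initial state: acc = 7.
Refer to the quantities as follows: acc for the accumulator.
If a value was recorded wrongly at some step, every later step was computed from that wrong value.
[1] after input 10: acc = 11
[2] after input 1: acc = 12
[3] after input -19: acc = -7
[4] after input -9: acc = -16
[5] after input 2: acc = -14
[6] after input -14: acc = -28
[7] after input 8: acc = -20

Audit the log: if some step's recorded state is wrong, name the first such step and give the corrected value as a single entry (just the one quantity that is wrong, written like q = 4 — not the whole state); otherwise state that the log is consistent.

step 1, acc = 17

1. acc = 7 + 10 = 17 (the log disagrees here)
That makes step 1 the first incorrect line — acc = 17 is what it should show.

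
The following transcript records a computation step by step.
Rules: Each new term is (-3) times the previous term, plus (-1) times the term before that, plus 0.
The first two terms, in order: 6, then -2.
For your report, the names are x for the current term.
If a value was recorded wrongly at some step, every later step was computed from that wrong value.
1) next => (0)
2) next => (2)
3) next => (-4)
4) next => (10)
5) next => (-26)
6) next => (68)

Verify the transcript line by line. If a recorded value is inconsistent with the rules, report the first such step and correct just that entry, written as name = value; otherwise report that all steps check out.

step 1: x = -3*(-2) + (-1)*(6) + (0) = 0 -> consistent with the transcript
step 2: x = -3*(0) + (-1)*(-2) + (0) = 2 -> checks out
step 3: x = -3*(2) + (-1)*(0) + (0) = -6 -> the transcript disagrees here
That makes step 3 the first incorrect line — x = -6 is what it should show.

step 3, x = -6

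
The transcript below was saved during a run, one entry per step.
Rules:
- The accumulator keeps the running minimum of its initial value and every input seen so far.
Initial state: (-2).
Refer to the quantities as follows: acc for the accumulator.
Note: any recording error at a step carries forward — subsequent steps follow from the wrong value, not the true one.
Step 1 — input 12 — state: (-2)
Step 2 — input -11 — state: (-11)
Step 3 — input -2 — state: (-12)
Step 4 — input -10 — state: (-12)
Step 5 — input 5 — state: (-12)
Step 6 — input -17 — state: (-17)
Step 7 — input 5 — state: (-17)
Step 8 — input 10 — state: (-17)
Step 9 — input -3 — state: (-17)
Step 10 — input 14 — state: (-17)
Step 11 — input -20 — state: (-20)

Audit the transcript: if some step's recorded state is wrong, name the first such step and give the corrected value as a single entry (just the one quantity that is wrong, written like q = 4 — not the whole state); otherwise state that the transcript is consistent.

step 1: acc = min(-2, 12) = -2 -> agrees with the transcript
step 2: acc = min(-2, -11) = -11 -> in agreement
step 3: acc = min(-11, -2) = -11 -> the recorded entry deviates here
First incorrect step: 3; the correct value is acc = -11.

step 3, acc = -11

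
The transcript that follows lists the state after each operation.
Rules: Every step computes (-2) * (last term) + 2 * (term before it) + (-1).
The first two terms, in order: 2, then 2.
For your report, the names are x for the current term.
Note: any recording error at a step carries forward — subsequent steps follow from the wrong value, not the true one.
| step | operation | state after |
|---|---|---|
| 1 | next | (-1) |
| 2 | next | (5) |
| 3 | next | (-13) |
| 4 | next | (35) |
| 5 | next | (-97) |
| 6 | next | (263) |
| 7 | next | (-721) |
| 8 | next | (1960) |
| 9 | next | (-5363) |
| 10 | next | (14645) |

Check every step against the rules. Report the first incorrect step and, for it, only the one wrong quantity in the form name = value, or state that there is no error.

Recomputing the run from the initial state:
step 1: x = -1
step 2: x = 5
step 3: x = -13
step 4: x = 35
step 5: x = -97
step 6: x = 263
step 7: x = -721
step 8: x = 1967
step 9: x = -5377
step 10: x = 14687
The first disagreement with the transcript is at step 8, where the value should be x = 1967.

step 8, x = 1967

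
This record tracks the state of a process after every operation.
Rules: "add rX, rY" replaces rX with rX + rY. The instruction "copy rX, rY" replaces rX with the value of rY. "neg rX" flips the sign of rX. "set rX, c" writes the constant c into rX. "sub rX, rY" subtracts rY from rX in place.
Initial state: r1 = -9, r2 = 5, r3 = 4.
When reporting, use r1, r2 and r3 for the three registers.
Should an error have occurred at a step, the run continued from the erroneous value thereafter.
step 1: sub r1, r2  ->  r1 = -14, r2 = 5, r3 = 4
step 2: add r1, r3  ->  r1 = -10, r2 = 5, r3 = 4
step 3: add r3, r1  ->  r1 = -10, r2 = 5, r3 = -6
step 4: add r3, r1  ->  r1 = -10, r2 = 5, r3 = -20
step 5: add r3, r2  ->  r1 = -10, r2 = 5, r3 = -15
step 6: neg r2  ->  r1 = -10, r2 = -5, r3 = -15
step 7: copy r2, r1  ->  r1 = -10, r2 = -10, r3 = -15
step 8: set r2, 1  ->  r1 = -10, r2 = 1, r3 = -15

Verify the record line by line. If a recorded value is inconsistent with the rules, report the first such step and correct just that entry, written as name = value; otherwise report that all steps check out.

step 4, r3 = -16

Recomputing the run from the initial state:
step 1: r1 = -14, r2 = 5, r3 = 4
step 2: r1 = -10, r2 = 5, r3 = 4
step 3: r1 = -10, r2 = 5, r3 = -6
step 4: r1 = -10, r2 = 5, r3 = -16
step 5: r1 = -10, r2 = 5, r3 = -11
step 6: r1 = -10, r2 = -5, r3 = -11
step 7: r1 = -10, r2 = -10, r3 = -11
step 8: r1 = -10, r2 = 1, r3 = -11
The first disagreement with the record is at step 4, where the value should be r3 = -16.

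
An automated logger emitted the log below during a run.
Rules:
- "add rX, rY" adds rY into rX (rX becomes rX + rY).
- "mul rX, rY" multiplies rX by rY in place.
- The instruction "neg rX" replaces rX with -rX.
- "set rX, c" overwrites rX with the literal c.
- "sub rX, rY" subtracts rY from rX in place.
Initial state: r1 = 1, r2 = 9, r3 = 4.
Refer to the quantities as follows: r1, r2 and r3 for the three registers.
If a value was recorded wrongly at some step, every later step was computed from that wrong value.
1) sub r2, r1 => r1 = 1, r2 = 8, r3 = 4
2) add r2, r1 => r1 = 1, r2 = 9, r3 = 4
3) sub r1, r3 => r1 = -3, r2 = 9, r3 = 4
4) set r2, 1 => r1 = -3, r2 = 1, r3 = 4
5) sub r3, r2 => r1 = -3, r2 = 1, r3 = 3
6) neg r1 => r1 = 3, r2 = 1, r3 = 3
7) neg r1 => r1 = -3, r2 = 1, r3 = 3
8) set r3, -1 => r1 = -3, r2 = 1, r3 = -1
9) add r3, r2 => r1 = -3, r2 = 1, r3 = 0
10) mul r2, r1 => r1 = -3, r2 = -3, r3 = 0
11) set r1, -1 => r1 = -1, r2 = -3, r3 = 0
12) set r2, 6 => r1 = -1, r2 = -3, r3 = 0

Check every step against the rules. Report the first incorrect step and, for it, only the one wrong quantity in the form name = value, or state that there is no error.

step 12, r2 = 6

step 1: r2 = 9 - 1 = 8 -> exactly as logged
step 2: r2 = 8 + 1 = 9 -> confirmed correct
step 3: r1 = 1 - 4 = -3 -> verified
step 4: r2 = 1 -> verified
step 5: r3 = 4 - 1 = 3 -> exactly as logged
step 6: r1 = -(-3) = 3 -> consistent with the log
step 7: r1 = -(3) = -3 -> exactly as logged
step 8: r3 = -1 -> agrees with the log
step 9: r3 = -1 + 1 = 0 -> confirmed correct
step 10: r2 = 1 * -3 = -3 -> consistent with the log
step 11: r1 = -1 -> consistent with the log
step 12: r2 = 6 -> the log disagrees here
The audit stops at step 12: the recorded entry is wrong and should be r2 = 6.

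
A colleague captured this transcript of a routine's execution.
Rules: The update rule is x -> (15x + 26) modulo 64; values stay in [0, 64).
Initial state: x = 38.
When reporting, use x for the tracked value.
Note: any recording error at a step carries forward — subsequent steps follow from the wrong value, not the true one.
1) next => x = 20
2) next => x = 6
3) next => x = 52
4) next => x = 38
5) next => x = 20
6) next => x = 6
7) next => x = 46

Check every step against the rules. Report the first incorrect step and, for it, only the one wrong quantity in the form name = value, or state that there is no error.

Recomputing the run from the initial state:
step 1: x = 20
step 2: x = 6
step 3: x = 52
step 4: x = 38
step 5: x = 20
step 6: x = 6
step 7: x = 52
The first disagreement with the transcript is at step 7, where the value should be x = 52.

step 7, x = 52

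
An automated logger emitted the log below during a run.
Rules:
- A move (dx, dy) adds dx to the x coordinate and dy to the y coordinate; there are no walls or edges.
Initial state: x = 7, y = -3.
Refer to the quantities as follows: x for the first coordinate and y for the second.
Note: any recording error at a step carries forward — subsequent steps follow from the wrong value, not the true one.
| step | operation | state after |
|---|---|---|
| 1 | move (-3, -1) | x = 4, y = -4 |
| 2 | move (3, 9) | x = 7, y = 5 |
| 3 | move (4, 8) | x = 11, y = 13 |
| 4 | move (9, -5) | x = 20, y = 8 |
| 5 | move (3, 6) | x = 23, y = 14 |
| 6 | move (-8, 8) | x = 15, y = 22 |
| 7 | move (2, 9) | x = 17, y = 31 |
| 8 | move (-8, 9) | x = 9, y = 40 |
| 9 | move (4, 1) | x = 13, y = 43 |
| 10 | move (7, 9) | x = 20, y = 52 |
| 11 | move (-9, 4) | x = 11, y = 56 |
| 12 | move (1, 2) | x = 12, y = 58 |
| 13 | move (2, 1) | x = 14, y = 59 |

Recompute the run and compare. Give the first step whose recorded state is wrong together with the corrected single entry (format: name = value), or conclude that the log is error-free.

1. x = 7 + (-3) = 4, y = -3 + (-1) = -4 (in agreement)
2. x = 4 + (3) = 7, y = -4 + (9) = 5 (verified)
3. x = 7 + (4) = 11, y = 5 + (8) = 13 (confirmed correct)
4. x = 11 + (9) = 20, y = 13 + (-5) = 8 (checks out)
5. x = 20 + (3) = 23, y = 8 + (6) = 14 (agrees with the log)
6. x = 23 + (-8) = 15, y = 14 + (8) = 22 (consistent with the log)
7. x = 15 + (2) = 17, y = 22 + (9) = 31 (same as recorded)
8. x = 17 + (-8) = 9, y = 31 + (9) = 40 (matches)
9. x = 9 + (4) = 13, y = 40 + (1) = 41 (the entry is off here)
Step 9 is the first one off; corrected, y = 41.

step 9, y = 41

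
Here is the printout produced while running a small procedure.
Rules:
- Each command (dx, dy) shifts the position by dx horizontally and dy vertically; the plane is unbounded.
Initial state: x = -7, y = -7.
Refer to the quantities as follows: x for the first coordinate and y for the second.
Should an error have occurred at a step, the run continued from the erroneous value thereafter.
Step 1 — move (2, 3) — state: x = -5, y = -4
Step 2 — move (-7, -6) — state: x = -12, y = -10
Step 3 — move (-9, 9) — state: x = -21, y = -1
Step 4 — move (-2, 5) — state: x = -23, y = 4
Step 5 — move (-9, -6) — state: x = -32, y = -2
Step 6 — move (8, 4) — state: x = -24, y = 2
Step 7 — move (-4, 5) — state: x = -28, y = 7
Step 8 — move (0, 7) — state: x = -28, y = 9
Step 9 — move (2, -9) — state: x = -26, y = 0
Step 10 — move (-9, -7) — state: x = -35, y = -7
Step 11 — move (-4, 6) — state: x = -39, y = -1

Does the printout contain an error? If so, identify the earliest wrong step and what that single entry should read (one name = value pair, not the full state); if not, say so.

step 8, y = 14

1. x = -7 + (2) = -5, y = -7 + (3) = -4 (no discrepancy)
2. x = -5 + (-7) = -12, y = -4 + (-6) = -10 (no discrepancy)
3. x = -12 + (-9) = -21, y = -10 + (9) = -1 (matches)
4. x = -21 + (-2) = -23, y = -1 + (5) = 4 (checks out)
5. x = -23 + (-9) = -32, y = 4 + (-6) = -2 (agrees with the printout)
6. x = -32 + (8) = -24, y = -2 + (4) = 2 (checks out)
7. x = -24 + (-4) = -28, y = 2 + (5) = 7 (same as recorded)
8. x = -28 + (0) = -28, y = 7 + (7) = 14 (the printout disagrees here)
Conclusion: step 8 carries the first error; the entry should be y = 14.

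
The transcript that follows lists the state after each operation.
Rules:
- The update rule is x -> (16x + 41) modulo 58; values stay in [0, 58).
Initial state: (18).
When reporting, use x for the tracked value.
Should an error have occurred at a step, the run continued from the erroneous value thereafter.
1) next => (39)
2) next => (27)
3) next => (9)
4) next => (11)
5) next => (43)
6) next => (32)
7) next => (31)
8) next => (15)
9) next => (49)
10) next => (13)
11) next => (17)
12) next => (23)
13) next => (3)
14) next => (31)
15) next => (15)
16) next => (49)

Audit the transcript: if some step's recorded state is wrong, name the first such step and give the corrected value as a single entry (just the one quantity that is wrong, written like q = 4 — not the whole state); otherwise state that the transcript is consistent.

step 6, x = 33

1. x = (16*18 + 41) mod 58 = 39 (consistent with the transcript)
2. x = (16*39 + 41) mod 58 = 27 (verified)
3. x = (16*27 + 41) mod 58 = 9 (agrees with the transcript)
4. x = (16*9 + 41) mod 58 = 11 (verified)
5. x = (16*11 + 41) mod 58 = 43 (agrees with the transcript)
6. x = (16*43 + 41) mod 58 = 33 (first mismatch against the transcript)
That makes step 6 the first incorrect line — x = 33 is what it should show.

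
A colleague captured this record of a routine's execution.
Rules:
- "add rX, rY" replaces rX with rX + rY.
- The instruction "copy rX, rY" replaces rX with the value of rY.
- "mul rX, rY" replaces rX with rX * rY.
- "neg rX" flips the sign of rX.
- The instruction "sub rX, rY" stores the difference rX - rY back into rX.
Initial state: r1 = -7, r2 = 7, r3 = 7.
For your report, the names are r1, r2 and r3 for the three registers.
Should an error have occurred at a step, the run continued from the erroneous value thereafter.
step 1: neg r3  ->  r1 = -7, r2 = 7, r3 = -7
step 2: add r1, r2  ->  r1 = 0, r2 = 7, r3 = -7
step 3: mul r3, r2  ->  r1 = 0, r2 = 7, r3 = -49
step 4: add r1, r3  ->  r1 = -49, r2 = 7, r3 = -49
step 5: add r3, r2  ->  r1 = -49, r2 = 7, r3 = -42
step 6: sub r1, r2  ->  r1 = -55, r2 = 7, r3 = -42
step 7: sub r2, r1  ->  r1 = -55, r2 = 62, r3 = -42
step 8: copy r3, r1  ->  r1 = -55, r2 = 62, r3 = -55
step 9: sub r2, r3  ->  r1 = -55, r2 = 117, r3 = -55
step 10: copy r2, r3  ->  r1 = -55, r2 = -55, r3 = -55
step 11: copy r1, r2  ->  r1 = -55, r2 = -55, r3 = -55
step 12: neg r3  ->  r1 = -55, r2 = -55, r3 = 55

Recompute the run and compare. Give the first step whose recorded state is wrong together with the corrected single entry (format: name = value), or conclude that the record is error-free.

step 1: r3 = -(7) = -7 -> same as recorded
step 2: r1 = -7 + 7 = 0 -> confirmed correct
step 3: r3 = -7 * 7 = -49 -> matches
step 4: r1 = 0 + -49 = -49 -> same as recorded
step 5: r3 = -49 + 7 = -42 -> checks out
step 6: r1 = -49 - 7 = -56 -> the recorded entry deviates here
First deviation found at step 6; the corrected entry is r1 = -56.

step 6, r1 = -56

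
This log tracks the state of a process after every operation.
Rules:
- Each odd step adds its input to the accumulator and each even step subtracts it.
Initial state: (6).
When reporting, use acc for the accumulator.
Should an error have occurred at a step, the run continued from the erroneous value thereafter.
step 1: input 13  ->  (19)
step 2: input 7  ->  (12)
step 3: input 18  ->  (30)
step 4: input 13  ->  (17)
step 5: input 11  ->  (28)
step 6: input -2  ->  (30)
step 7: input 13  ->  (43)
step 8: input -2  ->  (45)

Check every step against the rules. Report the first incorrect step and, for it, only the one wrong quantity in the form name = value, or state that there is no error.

Step 1: acc = 6 + 13 = 19 — exactly as logged.
Step 2: acc = 19 - 7 = 12 — consistent with the log.
Step 3: acc = 12 + 18 = 30 — checks out.
Step 4: acc = 30 - 13 = 17 — no discrepancy.
Step 5: acc = 17 + 11 = 28 — in agreement.
Step 6: acc = 28 - -2 = 30 — checks out.
Step 7: acc = 30 + 13 = 43 — consistent with the log.
Step 8: acc = 43 - -2 = 45 — verified.
All steps check out; nothing to correct.

no error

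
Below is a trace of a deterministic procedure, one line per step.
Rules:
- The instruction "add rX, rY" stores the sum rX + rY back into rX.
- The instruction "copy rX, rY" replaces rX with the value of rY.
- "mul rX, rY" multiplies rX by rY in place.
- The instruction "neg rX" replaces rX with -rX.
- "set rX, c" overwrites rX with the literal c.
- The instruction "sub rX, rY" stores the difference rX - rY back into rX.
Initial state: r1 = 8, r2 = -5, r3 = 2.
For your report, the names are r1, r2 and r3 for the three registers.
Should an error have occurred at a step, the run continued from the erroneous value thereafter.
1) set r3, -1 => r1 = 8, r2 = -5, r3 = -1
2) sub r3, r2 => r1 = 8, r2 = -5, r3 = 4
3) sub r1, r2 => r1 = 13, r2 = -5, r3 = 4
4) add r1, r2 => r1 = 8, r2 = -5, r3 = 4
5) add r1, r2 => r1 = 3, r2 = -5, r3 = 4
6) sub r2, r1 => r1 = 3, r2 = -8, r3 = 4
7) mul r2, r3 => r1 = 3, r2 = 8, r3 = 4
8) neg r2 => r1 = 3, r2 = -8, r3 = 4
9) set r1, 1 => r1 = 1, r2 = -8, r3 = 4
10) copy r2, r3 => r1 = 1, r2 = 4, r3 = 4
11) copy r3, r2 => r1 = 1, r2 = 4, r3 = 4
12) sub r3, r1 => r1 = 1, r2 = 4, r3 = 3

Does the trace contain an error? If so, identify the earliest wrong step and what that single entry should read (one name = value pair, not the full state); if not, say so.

step 7, r2 = -32

Step 1: r3 = -1 — in agreement.
Step 2: r3 = -1 - -5 = 4 — matches.
Step 3: r1 = 8 - -5 = 13 — consistent with the trace.
Step 4: r1 = 13 + -5 = 8 — no discrepancy.
Step 5: r1 = 8 + -5 = 3 — same as recorded.
Step 6: r2 = -5 - 3 = -8 — agrees with the trace.
Step 7: r2 = -8 * 4 = -32 — the entry is off here.
So the first discrepancy is step 7, where the right value is r2 = -32.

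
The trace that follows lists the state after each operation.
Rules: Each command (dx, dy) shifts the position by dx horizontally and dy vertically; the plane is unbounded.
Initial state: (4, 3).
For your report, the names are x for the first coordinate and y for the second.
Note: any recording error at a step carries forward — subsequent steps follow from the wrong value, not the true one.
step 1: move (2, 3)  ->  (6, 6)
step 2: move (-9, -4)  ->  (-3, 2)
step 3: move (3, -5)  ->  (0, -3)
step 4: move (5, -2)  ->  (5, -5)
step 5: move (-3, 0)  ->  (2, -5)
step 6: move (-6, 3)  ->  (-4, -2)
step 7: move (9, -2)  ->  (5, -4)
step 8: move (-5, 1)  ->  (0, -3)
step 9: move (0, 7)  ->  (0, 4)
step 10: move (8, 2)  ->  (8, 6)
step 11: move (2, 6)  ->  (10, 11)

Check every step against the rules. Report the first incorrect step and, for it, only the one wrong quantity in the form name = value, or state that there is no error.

step 11, y = 12

step 1: x = 4 + (2) = 6, y = 3 + (3) = 6 -> in agreement
step 2: x = 6 + (-9) = -3, y = 6 + (-4) = 2 -> in agreement
step 3: x = -3 + (3) = 0, y = 2 + (-5) = -3 -> same as recorded
step 4: x = 0 + (5) = 5, y = -3 + (-2) = -5 -> matches
step 5: x = 5 + (-3) = 2, y = -5 + (0) = -5 -> exactly as logged
step 6: x = 2 + (-6) = -4, y = -5 + (3) = -2 -> verified
step 7: x = -4 + (9) = 5, y = -2 + (-2) = -4 -> verified
step 8: x = 5 + (-5) = 0, y = -4 + (1) = -3 -> no discrepancy
step 9: x = 0 + (0) = 0, y = -3 + (7) = 4 -> matches
step 10: x = 0 + (8) = 8, y = 4 + (2) = 6 -> in agreement
step 11: x = 8 + (2) = 10, y = 6 + (6) = 12 -> not what was recorded
First deviation found at step 11; the corrected entry is y = 12.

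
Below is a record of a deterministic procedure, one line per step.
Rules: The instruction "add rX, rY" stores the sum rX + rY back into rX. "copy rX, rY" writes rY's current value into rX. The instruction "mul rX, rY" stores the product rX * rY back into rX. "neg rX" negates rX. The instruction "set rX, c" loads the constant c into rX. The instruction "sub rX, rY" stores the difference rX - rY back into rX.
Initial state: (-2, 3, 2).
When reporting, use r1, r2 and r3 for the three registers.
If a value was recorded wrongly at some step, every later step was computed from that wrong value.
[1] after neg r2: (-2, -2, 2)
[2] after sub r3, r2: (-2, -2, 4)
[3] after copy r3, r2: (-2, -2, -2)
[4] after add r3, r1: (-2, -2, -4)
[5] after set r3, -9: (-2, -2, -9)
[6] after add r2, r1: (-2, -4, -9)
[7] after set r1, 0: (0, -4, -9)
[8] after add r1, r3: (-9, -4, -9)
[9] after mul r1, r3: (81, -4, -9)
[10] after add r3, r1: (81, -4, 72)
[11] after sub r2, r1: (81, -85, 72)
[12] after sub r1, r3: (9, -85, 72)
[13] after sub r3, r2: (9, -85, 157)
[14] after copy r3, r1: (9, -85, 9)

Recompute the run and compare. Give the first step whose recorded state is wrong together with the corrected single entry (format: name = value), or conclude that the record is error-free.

Step 1: r2 = -(3) = -3 — not what was recorded.
First incorrect step: 1; the correct value is r2 = -3.

step 1, r2 = -3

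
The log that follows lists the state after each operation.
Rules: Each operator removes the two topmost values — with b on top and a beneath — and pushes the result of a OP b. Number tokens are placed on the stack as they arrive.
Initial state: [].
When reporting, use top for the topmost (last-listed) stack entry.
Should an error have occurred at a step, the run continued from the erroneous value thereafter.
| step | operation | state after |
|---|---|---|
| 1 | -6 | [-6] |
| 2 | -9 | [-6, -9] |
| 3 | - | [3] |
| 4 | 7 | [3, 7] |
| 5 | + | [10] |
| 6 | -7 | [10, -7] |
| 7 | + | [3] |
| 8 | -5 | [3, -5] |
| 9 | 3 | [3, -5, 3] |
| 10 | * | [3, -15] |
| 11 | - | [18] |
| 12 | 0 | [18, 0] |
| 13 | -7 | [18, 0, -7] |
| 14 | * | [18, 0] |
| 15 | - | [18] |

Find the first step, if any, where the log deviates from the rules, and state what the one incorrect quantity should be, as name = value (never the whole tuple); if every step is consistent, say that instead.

no error

Step 1: push -6: top = -6 — in agreement.
Step 2: push -9: top = -9 — exactly as logged.
Step 3: -6 - -9 = 3 — no discrepancy.
Step 4: push 7: top = 7 — agrees with the log.
Step 5: 3 + 7 = 10 — verified.
Step 6: push -7: top = -7 — checks out.
Step 7: 10 + -7 = 3 — checks out.
Step 8: push -5: top = -5 — verified.
Step 9: push 3: top = 3 — checks out.
Step 10: -5 * 3 = -15 — no discrepancy.
Step 11: 3 - -15 = 18 — matches.
Step 12: push 0: top = 0 — matches.
Step 13: push -7: top = -7 — exactly as logged.
Step 14: 0 * -7 = 0 — verified.
Step 15: 18 - 0 = 18 — same as recorded.
All entries verified; no error found.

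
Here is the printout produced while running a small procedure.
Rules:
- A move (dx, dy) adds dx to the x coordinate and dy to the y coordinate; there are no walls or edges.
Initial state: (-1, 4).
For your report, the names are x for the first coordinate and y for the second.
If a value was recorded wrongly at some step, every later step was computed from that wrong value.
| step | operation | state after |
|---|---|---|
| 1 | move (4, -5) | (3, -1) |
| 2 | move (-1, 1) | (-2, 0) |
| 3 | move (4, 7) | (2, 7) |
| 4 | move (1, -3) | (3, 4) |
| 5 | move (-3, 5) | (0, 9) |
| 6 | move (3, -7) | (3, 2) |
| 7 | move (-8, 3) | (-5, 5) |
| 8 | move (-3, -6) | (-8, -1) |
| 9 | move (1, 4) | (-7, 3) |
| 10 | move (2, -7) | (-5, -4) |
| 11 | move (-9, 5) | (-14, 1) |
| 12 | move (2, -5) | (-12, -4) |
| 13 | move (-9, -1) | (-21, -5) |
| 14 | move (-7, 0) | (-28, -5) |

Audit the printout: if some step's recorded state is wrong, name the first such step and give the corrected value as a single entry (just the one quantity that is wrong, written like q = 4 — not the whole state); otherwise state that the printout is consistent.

Step 1: x = -1 + (4) = 3, y = 4 + (-5) = -1 — no discrepancy.
Step 2: x = 3 + (-1) = 2, y = -1 + (1) = 0 — the printout disagrees here.
The audit stops at step 2: the recorded entry is wrong and should be x = 2.

step 2, x = 2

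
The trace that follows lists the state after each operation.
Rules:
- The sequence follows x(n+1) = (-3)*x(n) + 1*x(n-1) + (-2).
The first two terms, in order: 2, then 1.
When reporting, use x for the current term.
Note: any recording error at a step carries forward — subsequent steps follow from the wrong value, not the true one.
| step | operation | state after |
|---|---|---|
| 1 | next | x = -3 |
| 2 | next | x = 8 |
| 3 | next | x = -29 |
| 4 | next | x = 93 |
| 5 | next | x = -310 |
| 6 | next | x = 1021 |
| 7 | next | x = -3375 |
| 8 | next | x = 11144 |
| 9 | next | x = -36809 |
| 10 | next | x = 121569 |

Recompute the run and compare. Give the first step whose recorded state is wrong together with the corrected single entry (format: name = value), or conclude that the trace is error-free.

Recomputing the run from the initial state:
step 1: x = -3
step 2: x = 8
step 3: x = -29
step 4: x = 93
step 5: x = -310
step 6: x = 1021
step 7: x = -3375
step 8: x = 11144
step 9: x = -36809
step 10: x = 121569
This matches the trace at every step.

no error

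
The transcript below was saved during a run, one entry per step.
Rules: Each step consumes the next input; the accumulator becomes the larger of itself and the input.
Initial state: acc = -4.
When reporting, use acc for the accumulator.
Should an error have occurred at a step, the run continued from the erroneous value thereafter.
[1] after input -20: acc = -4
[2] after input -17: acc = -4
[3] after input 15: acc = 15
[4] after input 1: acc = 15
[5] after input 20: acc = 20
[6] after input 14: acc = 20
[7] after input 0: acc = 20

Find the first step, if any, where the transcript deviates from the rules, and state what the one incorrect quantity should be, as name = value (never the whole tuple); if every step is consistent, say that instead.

no error

1. acc = max(-4, -20) = -4 (checks out)
2. acc = max(-4, -17) = -4 (same as recorded)
3. acc = max(-4, 15) = 15 (verified)
4. acc = max(15, 1) = 15 (same as recorded)
5. acc = max(15, 20) = 20 (in agreement)
6. acc = max(20, 14) = 20 (agrees with the transcript)
7. acc = max(20, 0) = 20 (no discrepancy)
The whole run recomputes cleanly — no discrepancies.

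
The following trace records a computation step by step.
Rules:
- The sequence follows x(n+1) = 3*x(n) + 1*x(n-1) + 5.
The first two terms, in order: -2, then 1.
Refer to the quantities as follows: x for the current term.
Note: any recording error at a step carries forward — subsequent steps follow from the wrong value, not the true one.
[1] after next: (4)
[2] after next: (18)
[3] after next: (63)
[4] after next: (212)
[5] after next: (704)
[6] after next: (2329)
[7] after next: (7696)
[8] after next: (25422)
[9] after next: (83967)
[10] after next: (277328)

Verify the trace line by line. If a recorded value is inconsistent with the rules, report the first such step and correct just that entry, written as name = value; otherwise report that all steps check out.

step 1, x = 6

Step 1: x = 3*(1) + (1)*(-2) + (5) = 6 — the trace has a different value.
The audit stops at step 1: the recorded entry is wrong and should be x = 6.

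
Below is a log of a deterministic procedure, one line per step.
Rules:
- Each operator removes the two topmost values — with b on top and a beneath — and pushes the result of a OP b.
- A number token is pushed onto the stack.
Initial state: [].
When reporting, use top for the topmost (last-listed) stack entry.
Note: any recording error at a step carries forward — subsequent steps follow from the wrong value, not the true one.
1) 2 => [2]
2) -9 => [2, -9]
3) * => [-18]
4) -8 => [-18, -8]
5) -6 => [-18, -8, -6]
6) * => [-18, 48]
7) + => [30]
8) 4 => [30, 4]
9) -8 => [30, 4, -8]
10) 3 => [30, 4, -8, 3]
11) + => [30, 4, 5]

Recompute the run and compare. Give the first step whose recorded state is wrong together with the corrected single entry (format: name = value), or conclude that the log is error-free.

step 1: push 2: top = 2 -> exactly as logged
step 2: push -9: top = -9 -> confirmed correct
step 3: 2 * -9 = -18 -> same as recorded
step 4: push -8: top = -8 -> matches
step 5: push -6: top = -6 -> verified
step 6: -8 * -6 = 48 -> in agreement
step 7: -18 + 48 = 30 -> exactly as logged
step 8: push 4: top = 4 -> in agreement
step 9: push -8: top = -8 -> in agreement
step 10: push 3: top = 3 -> no discrepancy
step 11: -8 + 3 = -5 -> not what was recorded
So the first discrepancy is step 11, where the right value is top = -5.

step 11, top = -5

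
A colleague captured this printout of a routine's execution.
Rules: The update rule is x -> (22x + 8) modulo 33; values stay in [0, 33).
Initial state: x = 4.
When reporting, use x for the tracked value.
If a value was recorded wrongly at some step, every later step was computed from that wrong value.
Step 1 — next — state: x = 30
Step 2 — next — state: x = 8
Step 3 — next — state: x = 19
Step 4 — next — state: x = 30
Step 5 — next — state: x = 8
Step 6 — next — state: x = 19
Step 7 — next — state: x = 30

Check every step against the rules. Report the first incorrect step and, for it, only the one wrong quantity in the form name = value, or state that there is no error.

no error

1. x = (22*4 + 8) mod 33 = 30 (verified)
2. x = (22*30 + 8) mod 33 = 8 (verified)
3. x = (22*8 + 8) mod 33 = 19 (agrees with the printout)
4. x = (22*19 + 8) mod 33 = 30 (checks out)
5. x = (22*30 + 8) mod 33 = 8 (no discrepancy)
6. x = (22*8 + 8) mod 33 = 19 (no discrepancy)
7. x = (22*19 + 8) mod 33 = 30 (agrees with the printout)
The whole run recomputes cleanly — no discrepancies.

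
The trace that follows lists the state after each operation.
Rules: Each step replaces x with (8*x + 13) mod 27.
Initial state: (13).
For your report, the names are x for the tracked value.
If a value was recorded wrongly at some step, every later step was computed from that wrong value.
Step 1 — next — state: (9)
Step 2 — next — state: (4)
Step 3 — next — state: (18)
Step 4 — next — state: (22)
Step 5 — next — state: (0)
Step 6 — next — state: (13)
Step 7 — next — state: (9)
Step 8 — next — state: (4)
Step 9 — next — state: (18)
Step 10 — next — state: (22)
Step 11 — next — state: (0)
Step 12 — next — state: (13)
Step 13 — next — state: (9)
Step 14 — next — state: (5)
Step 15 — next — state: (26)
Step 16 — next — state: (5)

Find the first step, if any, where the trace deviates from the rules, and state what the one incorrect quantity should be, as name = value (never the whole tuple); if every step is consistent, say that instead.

Recomputing the run from the initial state:
step 1: x = 9
step 2: x = 4
step 3: x = 18
step 4: x = 22
step 5: x = 0
step 6: x = 13
step 7: x = 9
step 8: x = 4
step 9: x = 18
step 10: x = 22
step 11: x = 0
step 12: x = 13
step 13: x = 9
step 14: x = 4
step 15: x = 18
step 16: x = 22
The first disagreement with the trace is at step 14, where the value should be x = 4.

step 14, x = 4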